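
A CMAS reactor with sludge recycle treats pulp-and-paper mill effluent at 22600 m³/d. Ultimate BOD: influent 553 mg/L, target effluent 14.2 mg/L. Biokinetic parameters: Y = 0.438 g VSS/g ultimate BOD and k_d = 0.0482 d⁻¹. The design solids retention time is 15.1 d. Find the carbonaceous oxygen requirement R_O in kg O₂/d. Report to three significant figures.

R_O ≈ 7790 kg O₂/d

Correct the yield for decay: Y_obs = Y/(1 + k_d θ_c) = 0.438 / (1 + 0.0482 × 15.1) = 0.438 / 1.728 = 0.2535.
Substrate removed = Q·(S₀ − S) = 22600 m³/d × (553 − 14.2) g/m³ = 1.22×10^7 g/d = 12177 kg/d.
P_X = Y_obs·Q·(S₀ − S) = 0.2535 × 12177 = 3087 kg VSS/d.
R_O = Q·(S₀ − S) − 1.42·P_X = 12177 − 1.42 × 3087 = 7794 kg O₂/d.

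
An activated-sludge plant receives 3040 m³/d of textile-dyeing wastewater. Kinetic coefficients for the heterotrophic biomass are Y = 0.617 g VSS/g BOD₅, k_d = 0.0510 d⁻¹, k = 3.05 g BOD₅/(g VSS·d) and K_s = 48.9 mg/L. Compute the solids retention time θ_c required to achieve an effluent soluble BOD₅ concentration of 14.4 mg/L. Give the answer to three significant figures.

Specific growth rate at S = 14.4 mg/L: μ = YkS/(K_s+S) = 0.617·3.05·14.4/(48.9+14.4) = 0.4281 d⁻¹.
1/θ_c = 0.4281 − 0.0510 = 0.3771 d⁻¹, so θ_c = 2.652 d.

θ_c ≈ 2.65 d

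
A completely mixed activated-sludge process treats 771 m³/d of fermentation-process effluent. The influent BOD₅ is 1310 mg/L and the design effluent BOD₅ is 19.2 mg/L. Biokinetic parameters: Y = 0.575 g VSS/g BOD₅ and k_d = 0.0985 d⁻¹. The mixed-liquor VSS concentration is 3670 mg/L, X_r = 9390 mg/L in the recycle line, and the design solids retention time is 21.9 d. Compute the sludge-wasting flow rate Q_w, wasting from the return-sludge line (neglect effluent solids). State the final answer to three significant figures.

Q_w ≈ 19.3 m³/d

Rearranging the biomass balance for a CMAS with decay, V = Y·Q·ΔS·θ_c / [X·(1+k_d θ_c)] = 0.575 × 771 × (1310 − 19.2) × 21.9 / [3670 × (1 + 0.0985 × 21.9)] = 1.25×10^7 / 11587 = 1082 m³.
Wasting from the return line (neglecting effluent solids): Q_w = V·X / (θ_c·X_r) = 1082 × 3670 / (21.9 × 9390) = 19.30 m³/d.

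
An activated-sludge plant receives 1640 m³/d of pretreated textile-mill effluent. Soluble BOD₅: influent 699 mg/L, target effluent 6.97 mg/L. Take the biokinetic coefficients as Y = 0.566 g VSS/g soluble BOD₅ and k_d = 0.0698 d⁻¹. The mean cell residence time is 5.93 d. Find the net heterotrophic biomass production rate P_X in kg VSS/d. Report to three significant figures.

P_X ≈ 454 kg VSS/d

Correct the yield for decay: Y_obs = Y/(1 + k_d θ_c) = 0.566 / (1 + 0.0698 × 5.93) = 0.566 / 1.414 = 0.4003.
Substrate removed = Q·(S₀ − S) = 1640 m³/d × (699 − 6.97) g/m³ = 1.13×10^6 g/d = 1135 kg/d.
P_X = Y_obs · Q(S₀ − S) = 0.4003 × 1135 = 454.3 kg VSS/d.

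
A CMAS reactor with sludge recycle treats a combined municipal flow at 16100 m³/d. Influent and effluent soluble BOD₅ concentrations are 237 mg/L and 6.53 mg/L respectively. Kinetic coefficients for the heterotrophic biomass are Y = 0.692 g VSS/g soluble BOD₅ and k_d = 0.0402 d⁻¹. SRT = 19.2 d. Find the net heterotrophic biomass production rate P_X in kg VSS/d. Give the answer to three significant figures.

The observed yield is Y_obs = Y/(1 + k_d·θ_c) = 0.692 / (1 + 0.0402 × 19.2) = 0.692 / 1.772 = 0.3906 g VSS per g soluble BOD₅ removed.
Substrate removed = Q·(S₀ − S) = 16100 m³/d × (237 − 6.53) g/m³ = 3.71×10^6 g/d = 3711 kg/d.
P_X = Y_obs · Q(S₀ − S) = 0.3906 × 3711 = 1449 kg VSS/d.

P_X ≈ 1450 kg VSS/d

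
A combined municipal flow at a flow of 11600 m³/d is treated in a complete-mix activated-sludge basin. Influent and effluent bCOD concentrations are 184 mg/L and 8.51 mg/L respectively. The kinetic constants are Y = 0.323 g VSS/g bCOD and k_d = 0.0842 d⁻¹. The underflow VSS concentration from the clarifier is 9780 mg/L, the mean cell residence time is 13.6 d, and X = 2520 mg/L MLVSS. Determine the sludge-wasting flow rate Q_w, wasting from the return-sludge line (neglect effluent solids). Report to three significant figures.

Q_w ≈ 31.3 m³/d

From the SRT design equation V = Y Q (S₀−S) θ_c / [X (1 + k_d θ_c)] = 0.323 × 11600 × (184 − 8.51) × 13.6 / [2520 × (1 + 0.0842 × 13.6)] = 8.94×10^6 / 5406 = 1654 m³.
Wasting from the return line (neglecting effluent solids): Q_w = V·X / (θ_c·X_r) = 1654 × 2520 / (13.6 × 9780) = 31.34 m³/d.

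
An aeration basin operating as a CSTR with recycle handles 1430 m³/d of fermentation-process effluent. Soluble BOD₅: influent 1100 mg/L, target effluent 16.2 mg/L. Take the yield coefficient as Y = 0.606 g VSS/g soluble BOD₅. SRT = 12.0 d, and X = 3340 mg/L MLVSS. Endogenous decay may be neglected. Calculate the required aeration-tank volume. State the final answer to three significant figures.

V ≈ 3370 m³

Biomass mass balance (decay neglected): V·X = Y·Q·(S₀ − S)·θ_c, so V = 0.606 × 1430 × (1100 − 16.2) × 12.0 / 3340 = 3374 m³.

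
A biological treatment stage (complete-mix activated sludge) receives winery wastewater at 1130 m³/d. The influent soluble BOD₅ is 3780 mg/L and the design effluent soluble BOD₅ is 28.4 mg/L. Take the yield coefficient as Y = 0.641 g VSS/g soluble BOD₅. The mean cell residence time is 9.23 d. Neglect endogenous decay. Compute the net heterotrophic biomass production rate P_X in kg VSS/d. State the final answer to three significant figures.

With endogenous decay neglected, the observed yield equals the true yield: Y_obs = Y = 0.641 g VSS/g soluble BOD₅.
Q·(S₀ − S) = 1130 × (3780 − 28.4) × 10⁻³ = 4239 kg/d removed.
So the net sludge growth is P_X = 0.6410 × 4239 = 2717 kg VSS/d.

P_X ≈ 2720 kg VSS/d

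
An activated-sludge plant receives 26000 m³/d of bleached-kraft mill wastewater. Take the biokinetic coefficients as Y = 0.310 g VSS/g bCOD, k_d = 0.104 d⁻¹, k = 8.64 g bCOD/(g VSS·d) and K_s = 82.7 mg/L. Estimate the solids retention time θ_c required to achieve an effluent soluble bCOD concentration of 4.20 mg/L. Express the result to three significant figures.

Specific growth rate at S = 4.20 mg/L: μ = YkS/(K_s+S) = 0.310·8.64·4.20/(82.7+4.20) = 0.1295 d⁻¹.
θ_c = 1/(μ − k_d) = 1/(0.1295 − 0.104) = 1/0.02545 = 39.29 d.

θ_c ≈ 39.3 d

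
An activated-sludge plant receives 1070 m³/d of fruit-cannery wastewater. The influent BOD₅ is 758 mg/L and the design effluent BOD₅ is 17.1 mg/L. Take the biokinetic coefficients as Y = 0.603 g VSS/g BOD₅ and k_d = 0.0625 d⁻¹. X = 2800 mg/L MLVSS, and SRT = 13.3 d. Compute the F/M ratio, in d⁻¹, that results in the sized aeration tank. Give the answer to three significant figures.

F/M ≈ 0.234 d⁻¹

Rearranging the biomass balance for a CMAS with decay, V = Y·Q·ΔS·θ_c / [X·(1+k_d θ_c)] = 0.603 × 1070 × (758 − 17.1) × 13.3 / [2800 × (1 + 0.0625 × 13.3)] = 6.36×10^6 / 5128 = 1240 m³.
F/M = applied load / biomass = Q·S₀/(V·X) = 1070 × 758 / (1240 × 2800) = 0.2336 d⁻¹.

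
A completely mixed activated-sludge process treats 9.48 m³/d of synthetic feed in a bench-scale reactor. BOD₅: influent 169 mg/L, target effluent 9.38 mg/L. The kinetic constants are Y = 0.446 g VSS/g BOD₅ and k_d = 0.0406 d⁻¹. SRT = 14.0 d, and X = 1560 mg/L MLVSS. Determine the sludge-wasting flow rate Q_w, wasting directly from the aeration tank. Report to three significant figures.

Q_w ≈ 0.276 m³/d

From the SRT design equation V = Y Q (S₀−S) θ_c / [X (1 + k_d θ_c)] = 0.446 × 9.48 × (169 − 9.38) × 14.0 / [1560 × (1 + 0.0406 × 14.0)] = 9.45×10^3 / 2447 = 3.862 m³.
With mixed-liquor wasting, θ_c = V/Q_w, so Q_w = V/θ_c = 3.862/14.0 = 0.2758 m³/d.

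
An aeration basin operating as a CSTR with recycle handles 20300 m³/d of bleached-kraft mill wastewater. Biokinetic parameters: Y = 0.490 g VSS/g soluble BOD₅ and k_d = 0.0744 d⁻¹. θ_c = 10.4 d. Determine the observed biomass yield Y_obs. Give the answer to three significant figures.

The observed yield is Y_obs = Y/(1 + k_d·θ_c) = 0.490 / (1 + 0.0744 × 10.4) = 0.490 / 1.774 = 0.2762 g VSS per g soluble BOD₅ removed.

Y_obs ≈ 0.276 g VSS/g soluble BOD₅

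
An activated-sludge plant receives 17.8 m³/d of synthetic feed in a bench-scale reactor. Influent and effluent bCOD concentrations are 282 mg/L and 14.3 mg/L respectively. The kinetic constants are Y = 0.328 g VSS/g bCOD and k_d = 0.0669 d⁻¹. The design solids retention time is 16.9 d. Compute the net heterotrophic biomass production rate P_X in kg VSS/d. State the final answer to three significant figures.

P_X ≈ 0.734 kg VSS/d

The observed yield is Y_obs = Y/(1 + k_d·θ_c) = 0.328 / (1 + 0.0669 × 16.9) = 0.328 / 2.131 = 0.1539 g VSS per g bCOD removed.
Substrate removed = Q·(S₀ − S) = 17.8 m³/d × (282 − 14.3) g/m³ = 4.77×10^3 g/d = 4.765 kg/d.
P_X = Y_obs · Q(S₀ − S) = 0.1539 × 4.765 = 0.7336 kg VSS/d.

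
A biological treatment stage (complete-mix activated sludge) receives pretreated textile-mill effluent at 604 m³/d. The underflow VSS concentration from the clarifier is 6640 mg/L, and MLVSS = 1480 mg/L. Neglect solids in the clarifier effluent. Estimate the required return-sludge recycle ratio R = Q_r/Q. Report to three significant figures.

Mass balance around the secondary clarifier (neglecting effluent solids): R = X / (X_r − X) = 1480 / (6640 − 1480) = 0.2868.

R ≈ 0.287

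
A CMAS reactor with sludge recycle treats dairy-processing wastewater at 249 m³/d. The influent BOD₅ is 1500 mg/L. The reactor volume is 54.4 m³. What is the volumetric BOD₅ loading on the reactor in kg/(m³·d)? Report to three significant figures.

L_v = Q S₀ / V = 249 × 1500 × 10⁻³ / 54.40 = 6.866 kg/(m³·d).

L_v ≈ 6.87 kg BOD₅/(m³·d)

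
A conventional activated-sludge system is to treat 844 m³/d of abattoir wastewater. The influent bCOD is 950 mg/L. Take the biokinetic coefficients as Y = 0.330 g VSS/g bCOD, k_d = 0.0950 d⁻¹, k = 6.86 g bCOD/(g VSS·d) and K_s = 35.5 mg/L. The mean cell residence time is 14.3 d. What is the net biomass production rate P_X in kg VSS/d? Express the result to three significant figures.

P_X ≈ 112 kg VSS/d

From the Monod/SRT balance for a CMAS, S = K_s·(1+k_d θ_c)/[θ_c·(Y k − k_d) − 1] = 35.5 × (1 + 0.0950 × 14.3) / [14.3 × (0.330 × 6.86 − 0.0950) − 1] = 83.73 / 30.01 = 2.790 mg/L.
Y_obs = Y / (1 + k_d θ_c) = 0.330 / (1 + 0.0950 × 14.3) = 0.330 / 2.359 = 0.1399.
Substrate removed = Q·(S₀ − S) = 844 m³/d × (950 − 2.79) g/m³ = 7.99×10^5 g/d = 799.4 kg/d.
Biomass produced: P_X = Y_obs·Q·ΔS = 0.1399 × 799.4 ≈ 111.9 kg VSS/d.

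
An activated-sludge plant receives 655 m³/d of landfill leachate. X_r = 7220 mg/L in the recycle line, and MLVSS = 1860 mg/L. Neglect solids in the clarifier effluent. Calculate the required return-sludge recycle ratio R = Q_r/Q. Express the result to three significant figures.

Solids balance on the clarifier gives (1+R)X = R·X_r, so R = X/(X_r − X) = 1860 / (7220 − 1860) = 0.3470.

R ≈ 0.347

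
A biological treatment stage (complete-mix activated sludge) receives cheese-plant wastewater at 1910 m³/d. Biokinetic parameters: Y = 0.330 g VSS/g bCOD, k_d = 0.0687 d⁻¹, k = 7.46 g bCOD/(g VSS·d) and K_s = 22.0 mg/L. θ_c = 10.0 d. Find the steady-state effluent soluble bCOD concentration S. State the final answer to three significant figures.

For a completely mixed reactor with recycle the Lawrence–McCarty relation gives S = K_s·(1 + k_d·θ_c) / [θ_c·(Y·k − k_d) − 1] = 22.0 × (1 + 0.0687 × 10.0) / [10.0 × (0.330 × 7.46 − 0.0687) − 1] = 37.11 / 22.93 = 1.619 mg/L.

S ≈ 1.62 mg/L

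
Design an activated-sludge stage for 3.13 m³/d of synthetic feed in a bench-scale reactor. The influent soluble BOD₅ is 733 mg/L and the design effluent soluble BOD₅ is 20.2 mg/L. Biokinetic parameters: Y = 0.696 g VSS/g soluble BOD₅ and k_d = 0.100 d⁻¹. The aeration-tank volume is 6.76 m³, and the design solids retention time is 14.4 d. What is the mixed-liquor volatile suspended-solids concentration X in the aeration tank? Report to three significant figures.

From V·X·(1 + k_d·θ_c) = Y·Q·(S₀ − S)·θ_c: X = 0.696 × 3.13 × (733 − 20.2) × 14.4 / [6.76 × (1 + 0.100 × 14.4)] = 1356 mg/L.

X ≈ 1360 mg/L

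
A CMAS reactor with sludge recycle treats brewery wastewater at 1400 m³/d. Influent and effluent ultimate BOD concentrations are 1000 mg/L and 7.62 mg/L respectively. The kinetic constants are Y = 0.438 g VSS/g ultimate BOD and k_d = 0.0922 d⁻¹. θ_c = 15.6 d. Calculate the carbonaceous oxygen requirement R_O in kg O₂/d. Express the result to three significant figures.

R_O ≈ 1030 kg O₂/d

Observed yield with endogenous decay: Y_obs = Y / (1 + k_d·θ_c) = 0.438 / (1 + 0.0922 × 15.6) = 0.438 / 2.438 = 0.1796 g VSS/g ultimate BOD.
Q·(S₀ − S) = 1400 × (1000 − 7.62) × 10⁻³ = 1389 kg/d removed.
Biomass synthesised: P_X = Y_obs × 1389 = 249.6 kg VSS/d.
Carbonaceous O₂ demand = substrate oxidised − cell-mass equivalent = 1389 − 1.42 × 249.6 = 1035 kg O₂/d.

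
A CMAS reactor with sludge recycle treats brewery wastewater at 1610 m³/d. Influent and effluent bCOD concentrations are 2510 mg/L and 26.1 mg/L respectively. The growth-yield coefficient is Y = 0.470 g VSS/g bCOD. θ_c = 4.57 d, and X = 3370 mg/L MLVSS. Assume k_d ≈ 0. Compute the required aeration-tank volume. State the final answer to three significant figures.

Biomass mass balance (decay neglected): V·X = Y·Q·(S₀ − S)·θ_c, so V = 0.470 × 1610 × (2510 − 26.1) × 4.57 / 3370 = 2549 m³.

V ≈ 2550 m³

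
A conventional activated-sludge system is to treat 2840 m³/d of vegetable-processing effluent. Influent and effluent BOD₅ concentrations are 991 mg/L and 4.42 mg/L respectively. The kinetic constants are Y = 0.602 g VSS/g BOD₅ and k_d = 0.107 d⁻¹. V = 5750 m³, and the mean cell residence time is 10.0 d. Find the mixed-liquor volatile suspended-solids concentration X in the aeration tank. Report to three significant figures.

X ≈ 1420 mg/L

From V·X·(1 + k_d·θ_c) = Y·Q·(S₀ − S)·θ_c: X = 0.602 × 2840 × (991 − 4.42) × 10.0 / [5750 × (1 + 0.107 × 10.0)] = 1417 mg/L.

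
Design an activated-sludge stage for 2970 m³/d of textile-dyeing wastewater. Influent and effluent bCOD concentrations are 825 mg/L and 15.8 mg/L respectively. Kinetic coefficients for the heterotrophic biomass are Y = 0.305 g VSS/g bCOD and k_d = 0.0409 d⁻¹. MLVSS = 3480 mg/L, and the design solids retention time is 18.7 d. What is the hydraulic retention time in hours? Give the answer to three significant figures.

Rearranging the biomass balance for a CMAS with decay, V = Y·Q·ΔS·θ_c / [X·(1+k_d θ_c)] = 0.305 × 2970 × (825 − 15.8) × 18.7 / [3480 × (1 + 0.0409 × 18.7)] = 1.37×10^7 / 6142 = 2232 m³.
Hydraulic retention time τ = V/Q = 2232 / 2970 = 0.7515 d = 18.04 h.

τ ≈ 18.0 h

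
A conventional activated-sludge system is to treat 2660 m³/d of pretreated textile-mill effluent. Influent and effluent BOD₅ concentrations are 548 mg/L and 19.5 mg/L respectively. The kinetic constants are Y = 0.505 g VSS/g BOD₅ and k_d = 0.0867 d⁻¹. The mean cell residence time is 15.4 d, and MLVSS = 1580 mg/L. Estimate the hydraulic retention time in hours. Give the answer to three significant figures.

τ ≈ 26.7 h

Steady-state biomass mass balance: V·X·(1 + k_d·θ_c) = Y·Q·(S₀ − S)·θ_c, so V = 0.505 × 2660 × (548 − 19.5) × 15.4 / [1580 × (1 + 0.0867 × 15.4)] = 1.09×10^7 / 3690 = 2963 m³.
τ = V/Q = 2963/2660 = 1.114 d, or 26.74 h.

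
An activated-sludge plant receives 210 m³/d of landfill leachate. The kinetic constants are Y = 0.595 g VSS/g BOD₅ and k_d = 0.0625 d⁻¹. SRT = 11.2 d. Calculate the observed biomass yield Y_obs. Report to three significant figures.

Correct the yield for decay: Y_obs = Y/(1 + k_d θ_c) = 0.595 / (1 + 0.0625 × 11.2) = 0.595 / 1.700 = 0.3500.

Y_obs ≈ 0.350 g VSS/g BOD₅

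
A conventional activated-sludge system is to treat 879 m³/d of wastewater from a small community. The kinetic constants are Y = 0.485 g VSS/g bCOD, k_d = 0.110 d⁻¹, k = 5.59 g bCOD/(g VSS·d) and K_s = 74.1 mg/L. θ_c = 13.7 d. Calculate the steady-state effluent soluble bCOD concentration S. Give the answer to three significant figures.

From the Monod/SRT balance for a CMAS, S = K_s·(1+k_d θ_c)/[θ_c·(Y k − k_d) − 1] = 74.1 × (1 + 0.110 × 13.7) / [13.7 × (0.485 × 5.59 − 0.110) − 1] = 185.8 / 34.64 = 5.363 mg/L.

S ≈ 5.36 mg/L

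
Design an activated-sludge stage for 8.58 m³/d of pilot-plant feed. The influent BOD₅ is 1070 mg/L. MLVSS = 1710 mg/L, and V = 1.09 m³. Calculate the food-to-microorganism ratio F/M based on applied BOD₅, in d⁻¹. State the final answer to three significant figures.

Food-to-microorganism ratio F/M = Q S₀ / (V X) = 8.58 × 1070 / (1.090 × 1710) = 4.925 d⁻¹.

F/M ≈ 4.93 d⁻¹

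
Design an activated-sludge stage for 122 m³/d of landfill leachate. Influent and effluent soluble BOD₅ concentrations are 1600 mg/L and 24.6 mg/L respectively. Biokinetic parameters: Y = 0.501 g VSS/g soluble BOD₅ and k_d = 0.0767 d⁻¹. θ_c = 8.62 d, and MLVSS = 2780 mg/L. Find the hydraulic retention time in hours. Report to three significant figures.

Rearranging the biomass balance for a CMAS with decay, V = Y·Q·ΔS·θ_c / [X·(1+k_d θ_c)] = 0.501 × 122 × (1600 − 24.6) × 8.62 / [2780 × (1 + 0.0767 × 8.62)] = 8.3×10^5 / 4618 = 179.7 m³.
Hydraulic retention time τ = V/Q = 179.7 / 122 = 1.473 d = 35.36 h.

τ ≈ 35.4 h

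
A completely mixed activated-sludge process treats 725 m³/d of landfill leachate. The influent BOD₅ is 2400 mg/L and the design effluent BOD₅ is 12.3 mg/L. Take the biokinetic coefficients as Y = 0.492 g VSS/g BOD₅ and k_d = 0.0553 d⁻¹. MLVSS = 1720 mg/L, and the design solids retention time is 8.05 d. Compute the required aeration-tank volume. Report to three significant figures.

Steady-state biomass mass balance: V·X·(1 + k_d·θ_c) = Y·Q·(S₀ − S)·θ_c, so V = 0.492 × 725 × (2400 − 12.3) × 8.05 / [1720 × (1 + 0.0553 × 8.05)] = 6.86×10^6 / 2486 = 2758 m³.

V ≈ 2760 m³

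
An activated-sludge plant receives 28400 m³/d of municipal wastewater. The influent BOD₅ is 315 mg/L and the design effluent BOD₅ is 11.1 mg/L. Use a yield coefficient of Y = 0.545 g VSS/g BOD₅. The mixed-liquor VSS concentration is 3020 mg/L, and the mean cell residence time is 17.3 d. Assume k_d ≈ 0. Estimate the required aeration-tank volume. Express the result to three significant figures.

V ≈ 26900 m³

With k_d = 0 the design equation reduces to V = Y Q (S₀−S) θ_c / X = 0.545 × 28400 × (315 − 11.1) × 17.3 / 3020 = 26945 m³.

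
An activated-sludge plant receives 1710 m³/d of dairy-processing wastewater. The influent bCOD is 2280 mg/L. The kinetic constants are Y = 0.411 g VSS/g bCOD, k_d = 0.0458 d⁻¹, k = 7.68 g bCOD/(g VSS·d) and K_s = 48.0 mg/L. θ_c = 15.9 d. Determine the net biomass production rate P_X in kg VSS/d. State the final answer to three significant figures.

P_X ≈ 927 kg VSS/d

Effluent substrate depends only on kinetics and SRT: S = K_s(1 + k_d θ_c) / [θ_c(Yk − k_d) − 1] = 48.0 × (1 + 0.0458 × 15.9) / [15.9 × (0.411 × 7.68 − 0.0458) − 1] = 82.95 / 48.46 = 1.712 mg/L.
Y_obs = Y / (1 + k_d θ_c) = 0.411 / (1 + 0.0458 × 15.9) = 0.411 / 1.728 = 0.2378.
Substrate removed = Q·(S₀ − S) = 1710 m³/d × (2280 − 1.71) g/m³ = 3.9×10^6 g/d = 3896 kg/d.
P_X = Y_obs · Q(S₀ − S) = 0.2378 × 3896 = 926.5 kg VSS/d.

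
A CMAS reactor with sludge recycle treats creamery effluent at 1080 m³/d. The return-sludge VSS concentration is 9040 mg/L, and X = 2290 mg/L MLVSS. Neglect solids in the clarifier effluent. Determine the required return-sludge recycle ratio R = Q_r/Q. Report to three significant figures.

Solids balance on the clarifier gives (1+R)X = R·X_r, so R = X/(X_r − X) = 2290 / (9040 − 2290) = 0.3393.

R ≈ 0.339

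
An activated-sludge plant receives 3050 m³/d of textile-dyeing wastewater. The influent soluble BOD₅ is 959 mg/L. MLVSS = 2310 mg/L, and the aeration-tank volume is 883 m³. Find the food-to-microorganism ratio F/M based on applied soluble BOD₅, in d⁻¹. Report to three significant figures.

F/M ≈ 1.43 d⁻¹

Food-to-microorganism ratio F/M = Q S₀ / (V X) = 3050 × 959 / (883.0 × 2310) = 1.434 d⁻¹.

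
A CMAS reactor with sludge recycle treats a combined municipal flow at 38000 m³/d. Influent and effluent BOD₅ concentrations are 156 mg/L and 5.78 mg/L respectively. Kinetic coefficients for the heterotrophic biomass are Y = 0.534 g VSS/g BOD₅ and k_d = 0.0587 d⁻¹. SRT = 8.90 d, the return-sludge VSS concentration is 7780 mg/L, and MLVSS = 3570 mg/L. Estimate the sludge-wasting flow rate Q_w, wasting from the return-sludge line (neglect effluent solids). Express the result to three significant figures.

From the SRT design equation V = Y Q (S₀−S) θ_c / [X (1 + k_d θ_c)] = 0.534 × 38000 × (156 − 5.78) × 8.90 / [3570 × (1 + 0.0587 × 8.90)] = 2.71×10^7 / 5435 = 4992 m³.
Q_w = (V·X)/(θ_c X_r) = 4992 × 3570 / (8.90 × 7780) = 257.4 m³/d.

Q_w ≈ 257 m³/d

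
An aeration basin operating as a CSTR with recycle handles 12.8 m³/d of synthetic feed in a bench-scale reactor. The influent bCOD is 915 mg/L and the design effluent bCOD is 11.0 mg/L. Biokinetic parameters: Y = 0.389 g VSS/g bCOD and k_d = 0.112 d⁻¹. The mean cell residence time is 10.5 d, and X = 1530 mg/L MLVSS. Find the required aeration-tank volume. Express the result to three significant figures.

V ≈ 14.2 m³

From the SRT design equation V = Y Q (S₀−S) θ_c / [X (1 + k_d θ_c)] = 0.389 × 12.8 × (915 − 11.0) × 10.5 / [1530 × (1 + 0.112 × 10.5)] = 4.73×10^4 / 3329 = 14.20 m³.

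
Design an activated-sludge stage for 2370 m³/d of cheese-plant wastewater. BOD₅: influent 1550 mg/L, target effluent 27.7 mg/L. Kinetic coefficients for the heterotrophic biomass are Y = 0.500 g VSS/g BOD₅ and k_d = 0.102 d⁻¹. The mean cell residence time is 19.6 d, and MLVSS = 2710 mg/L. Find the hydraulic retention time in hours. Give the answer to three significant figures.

τ ≈ 44.1 h

Rearranging the biomass balance for a CMAS with decay, V = Y·Q·ΔS·θ_c / [X·(1+k_d θ_c)] = 0.500 × 2370 × (1550 − 27.7) × 19.6 / [2710 × (1 + 0.102 × 19.6)] = 3.54×10^7 / 8128 = 4350 m³.
τ = V/Q = 4350/2370 = 1.835 d, or 44.05 h.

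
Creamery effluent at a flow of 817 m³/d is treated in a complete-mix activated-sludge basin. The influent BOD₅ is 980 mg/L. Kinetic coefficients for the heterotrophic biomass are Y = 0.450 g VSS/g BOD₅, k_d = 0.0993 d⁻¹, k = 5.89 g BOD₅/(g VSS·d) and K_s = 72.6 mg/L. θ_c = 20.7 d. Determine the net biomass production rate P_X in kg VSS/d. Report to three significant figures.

P_X ≈ 117 kg VSS/d

Effluent substrate depends only on kinetics and SRT: S = K_s(1 + k_d θ_c) / [θ_c(Yk − k_d) − 1] = 72.6 × (1 + 0.0993 × 20.7) / [20.7 × (0.450 × 5.89 − 0.0993) − 1] = 221.8 / 51.81 = 4.282 mg/L.
Observed yield with endogenous decay: Y_obs = Y / (1 + k_d·θ_c) = 0.450 / (1 + 0.0993 × 20.7) = 0.450 / 3.056 = 0.1473 g VSS/g BOD₅.
Mass of BOD₅ removed per day: Q(S₀ − S) = 817 × 975.7 g/m³ = 797.2 kg/d.
Net biomass production P_X = Y_obs × Q·(S₀ − S) = 0.1473 × 797.2 = 117.4 kg VSS/d.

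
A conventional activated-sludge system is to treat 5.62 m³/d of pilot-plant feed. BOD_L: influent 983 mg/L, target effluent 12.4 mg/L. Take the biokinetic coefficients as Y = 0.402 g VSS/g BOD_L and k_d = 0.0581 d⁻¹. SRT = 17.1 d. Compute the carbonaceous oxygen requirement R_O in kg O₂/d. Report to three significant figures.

The observed yield is Y_obs = Y/(1 + k_d·θ_c) = 0.402 / (1 + 0.0581 × 17.1) = 0.402 / 1.994 = 0.2017 g VSS per g BOD_L removed.
Substrate removed = Q·(S₀ − S) = 5.62 m³/d × (983 − 12.4) g/m³ = 5.45×10^3 g/d = 5.455 kg/d.
P_X = Y_obs·Q·(S₀ − S) = 0.2017 × 5.455 = 1.100 kg VSS/d.
Carbonaceous O₂ demand = substrate oxidised − cell-mass equivalent = 5.455 − 1.42 × 1.100 = 3.893 kg O₂/d.

R_O ≈ 3.89 kg O₂/d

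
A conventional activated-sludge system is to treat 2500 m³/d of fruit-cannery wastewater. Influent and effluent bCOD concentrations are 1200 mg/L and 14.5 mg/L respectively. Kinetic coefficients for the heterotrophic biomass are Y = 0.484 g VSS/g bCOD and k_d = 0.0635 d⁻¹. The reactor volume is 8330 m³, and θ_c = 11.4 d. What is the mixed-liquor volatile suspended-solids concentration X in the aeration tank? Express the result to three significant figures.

X ≈ 1140 mg/L

X = Y·Q·ΔS·θ_c / [V·(1 + k_d θ_c)] = 0.484 × 2500 × (1200 − 14.5) × 11.4 / [8330 × (1 + 0.0635 × 11.4)] = 1139 mg/L.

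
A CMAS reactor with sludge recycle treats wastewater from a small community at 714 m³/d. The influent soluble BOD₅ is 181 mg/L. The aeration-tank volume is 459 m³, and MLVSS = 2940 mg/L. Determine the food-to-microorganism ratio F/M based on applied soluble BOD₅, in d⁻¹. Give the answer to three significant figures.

Food-to-microorganism ratio F/M = Q S₀ / (V X) = 714 × 181 / (459.0 × 2940) = 0.09577 d⁻¹.

F/M ≈ 0.0958 d⁻¹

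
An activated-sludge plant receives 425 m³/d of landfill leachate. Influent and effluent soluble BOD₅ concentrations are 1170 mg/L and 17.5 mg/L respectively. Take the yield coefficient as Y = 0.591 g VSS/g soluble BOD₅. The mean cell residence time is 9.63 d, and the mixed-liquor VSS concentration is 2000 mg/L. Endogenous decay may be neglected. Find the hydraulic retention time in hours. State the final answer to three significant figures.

V·X = Y·Q·ΔS·θ_c gives V = 0.591 × 425 × (1170 − 17.5) × 9.63 / 2000 = 1394 m³.
τ = V/Q = 1394/425 = 3.280 d, or 78.71 h.

τ ≈ 78.7 h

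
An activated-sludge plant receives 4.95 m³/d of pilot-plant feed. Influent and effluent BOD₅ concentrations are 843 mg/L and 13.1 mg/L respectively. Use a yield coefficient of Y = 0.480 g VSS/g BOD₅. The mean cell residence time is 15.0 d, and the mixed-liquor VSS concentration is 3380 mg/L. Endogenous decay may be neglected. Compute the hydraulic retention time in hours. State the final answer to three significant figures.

τ ≈ 42.4 h

V·X = Y·Q·ΔS·θ_c gives V = 0.480 × 4.95 × (843 − 13.1) × 15.0 / 3380 = 8.751 m³.
τ = V/Q = 8.751/4.95 = 1.768 d, or 42.43 h.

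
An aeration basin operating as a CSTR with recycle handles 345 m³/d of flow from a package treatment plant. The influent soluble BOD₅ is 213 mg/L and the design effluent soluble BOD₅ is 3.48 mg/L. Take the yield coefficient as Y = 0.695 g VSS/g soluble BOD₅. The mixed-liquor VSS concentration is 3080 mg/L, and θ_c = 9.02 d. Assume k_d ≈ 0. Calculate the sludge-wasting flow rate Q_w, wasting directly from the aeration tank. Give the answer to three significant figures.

Q_w ≈ 16.3 m³/d

V·X = Y·Q·ΔS·θ_c gives V = 0.695 × 345 × (213 − 3.48) × 9.02 / 3080 = 147.1 m³.
For wasting at MLVSS concentration, Q_w = V/θ_c = 147.1/9.02 = 16.31 m³/d.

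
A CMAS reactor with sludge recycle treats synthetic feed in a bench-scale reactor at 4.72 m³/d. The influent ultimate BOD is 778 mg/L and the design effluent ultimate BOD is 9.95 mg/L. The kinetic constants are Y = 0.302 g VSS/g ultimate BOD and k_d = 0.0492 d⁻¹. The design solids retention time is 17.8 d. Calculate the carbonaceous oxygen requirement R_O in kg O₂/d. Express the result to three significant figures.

Y_obs = Y / (1 + k_d θ_c) = 0.302 / (1 + 0.0492 × 17.8) = 0.302 / 1.876 = 0.1610.
ΔS = 778 − 9.95 = 768.0 mg/L, so the substrate removal rate is 4.72 × 768.0/1000 = 3.625 kg ultimate BOD/d.
P_X = Y_obs·Q·(S₀ − S) = 0.1610 × 3.625 = 0.5837 kg VSS/d.
Carbonaceous O₂ demand = substrate oxidised − cell-mass equivalent = 3.625 − 1.42 × 0.5837 = 2.796 kg O₂/d.

R_O ≈ 2.80 kg O₂/d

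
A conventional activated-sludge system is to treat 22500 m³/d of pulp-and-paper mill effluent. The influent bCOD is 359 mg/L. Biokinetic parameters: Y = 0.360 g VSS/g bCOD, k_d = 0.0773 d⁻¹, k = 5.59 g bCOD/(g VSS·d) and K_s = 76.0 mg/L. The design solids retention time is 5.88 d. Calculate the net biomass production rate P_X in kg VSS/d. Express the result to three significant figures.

P_X ≈ 1940 kg VSS/d

From the Monod/SRT balance for a CMAS, S = K_s·(1+k_d θ_c)/[θ_c·(Y k − k_d) − 1] = 76.0 × (1 + 0.0773 × 5.88) / [5.88 × (0.360 × 5.59 − 0.0773) − 1] = 110.5 / 10.38 = 10.65 mg/L.
Correct the yield for decay: Y_obs = Y/(1 + k_d θ_c) = 0.360 / (1 + 0.0773 × 5.88) = 0.360 / 1.455 = 0.2475.
Mass of bCOD removed per day: Q(S₀ − S) = 22500 × 348.3 g/m³ = 7837 kg/d.
Net biomass production P_X = Y_obs × Q·(S₀ − S) = 0.2475 × 7837 = 1940 kg VSS/d.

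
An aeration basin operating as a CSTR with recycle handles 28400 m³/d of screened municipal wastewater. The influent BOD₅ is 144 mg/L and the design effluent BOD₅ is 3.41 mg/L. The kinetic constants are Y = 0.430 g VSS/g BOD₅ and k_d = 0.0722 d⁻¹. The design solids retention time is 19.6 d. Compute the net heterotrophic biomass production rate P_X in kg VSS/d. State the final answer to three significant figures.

P_X ≈ 711 kg VSS/d

Correct the yield for decay: Y_obs = Y/(1 + k_d θ_c) = 0.430 / (1 + 0.0722 × 19.6) = 0.430 / 2.415 = 0.1780.
Q·(S₀ − S) = 28400 × (144 − 3.41) × 10⁻³ = 3993 kg/d removed.
Net biomass production P_X = Y_obs × Q·(S₀ − S) = 0.1780 × 3993 = 710.9 kg VSS/d.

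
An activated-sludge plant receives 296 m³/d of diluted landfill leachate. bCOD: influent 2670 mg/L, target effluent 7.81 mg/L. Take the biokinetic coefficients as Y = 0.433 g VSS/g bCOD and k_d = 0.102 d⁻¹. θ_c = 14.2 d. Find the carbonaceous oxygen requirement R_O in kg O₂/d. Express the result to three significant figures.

The observed yield is Y_obs = Y/(1 + k_d·θ_c) = 0.433 / (1 + 0.102 × 14.2) = 0.433 / 2.448 = 0.1769 g VSS per g bCOD removed.
Q·(S₀ − S) = 296 × (2670 − 7.81) × 10⁻³ = 788.0 kg/d removed.
Biomass synthesised: P_X = Y_obs × 788.0 = 139.4 kg VSS/d.
R_O = Q·(S₀ − S) − 1.42·P_X = 788.0 − 1.42 × 139.4 = 590.1 kg O₂/d.

R_O ≈ 590 kg O₂/d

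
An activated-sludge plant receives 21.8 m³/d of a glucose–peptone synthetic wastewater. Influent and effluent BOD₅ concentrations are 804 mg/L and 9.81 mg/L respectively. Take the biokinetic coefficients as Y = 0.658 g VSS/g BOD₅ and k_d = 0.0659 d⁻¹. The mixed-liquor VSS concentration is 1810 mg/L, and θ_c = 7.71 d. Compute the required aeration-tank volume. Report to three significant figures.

V ≈ 32.2 m³

Steady-state biomass mass balance: V·X·(1 + k_d·θ_c) = Y·Q·(S₀ − S)·θ_c, so V = 0.658 × 21.8 × (804 − 9.81) × 7.71 / [1810 × (1 + 0.0659 × 7.71)] = 8.78×10^4 / 2730 = 32.18 m³.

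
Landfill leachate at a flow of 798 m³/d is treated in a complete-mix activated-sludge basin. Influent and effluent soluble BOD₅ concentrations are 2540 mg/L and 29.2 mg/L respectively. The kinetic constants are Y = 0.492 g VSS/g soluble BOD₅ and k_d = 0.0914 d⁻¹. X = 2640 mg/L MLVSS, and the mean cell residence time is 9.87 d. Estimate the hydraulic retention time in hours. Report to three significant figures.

Rearranging the biomass balance for a CMAS with decay, V = Y·Q·ΔS·θ_c / [X·(1+k_d θ_c)] = 0.492 × 798 × (2540 − 29.2) × 9.87 / [2640 × (1 + 0.0914 × 9.87)] = 9.73×10^6 / 5022 = 1938 m³.
τ = V/Q = 1938/798 = 2.428 d, or 58.27 h.

τ ≈ 58.3 h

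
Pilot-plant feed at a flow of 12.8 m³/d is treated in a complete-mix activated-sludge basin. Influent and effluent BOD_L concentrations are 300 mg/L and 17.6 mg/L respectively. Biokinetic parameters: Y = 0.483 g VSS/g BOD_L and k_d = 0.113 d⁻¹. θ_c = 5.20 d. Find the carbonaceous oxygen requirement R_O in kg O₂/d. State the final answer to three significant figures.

Observed yield with endogenous decay: Y_obs = Y / (1 + k_d·θ_c) = 0.483 / (1 + 0.113 × 5.20) = 0.483 / 1.588 = 0.3042 g VSS/g BOD_L.
ΔS = 300 − 17.6 = 282.4 mg/L, so the substrate removal rate is 12.8 × 282.4/1000 = 3.615 kg BOD_L/d.
Net sludge production P_X = 0.3042 × 3.615 = 1.100 kg VSS/d.
Carbonaceous O₂ demand = substrate oxidised − cell-mass equivalent = 3.615 − 1.42 × 1.100 = 2.053 kg O₂/d.

R_O ≈ 2.05 kg O₂/d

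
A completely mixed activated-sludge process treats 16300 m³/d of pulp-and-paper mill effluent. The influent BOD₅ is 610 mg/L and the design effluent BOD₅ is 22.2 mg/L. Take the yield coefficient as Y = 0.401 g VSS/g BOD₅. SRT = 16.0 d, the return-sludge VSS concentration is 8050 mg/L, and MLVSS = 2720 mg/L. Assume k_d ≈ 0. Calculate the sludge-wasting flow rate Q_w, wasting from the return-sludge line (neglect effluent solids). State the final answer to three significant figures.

With k_d = 0 the design equation reduces to V = Y Q (S₀−S) θ_c / X = 0.401 × 16300 × (610 − 22.2) × 16.0 / 2720 = 22600 m³.
Q_w = (V·X)/(θ_c X_r) = 22600 × 2720 / (16.0 × 8050) = 477.3 m³/d.

Q_w ≈ 477 m³/d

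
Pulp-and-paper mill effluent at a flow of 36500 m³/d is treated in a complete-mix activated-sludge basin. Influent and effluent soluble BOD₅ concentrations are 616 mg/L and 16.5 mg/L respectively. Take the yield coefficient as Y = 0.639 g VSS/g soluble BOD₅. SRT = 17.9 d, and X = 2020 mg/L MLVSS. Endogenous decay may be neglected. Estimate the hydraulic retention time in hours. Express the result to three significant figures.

τ ≈ 81.5 h

Biomass mass balance (decay neglected): V·X = Y·Q·(S₀ − S)·θ_c, so V = 0.639 × 36500 × (616 − 16.5) × 17.9 / 2020 = 123904 m³.
HRT = V/Q = 123904 m³ / 36500 m³·d⁻¹ = 3.395 d × 24 = 81.47 h.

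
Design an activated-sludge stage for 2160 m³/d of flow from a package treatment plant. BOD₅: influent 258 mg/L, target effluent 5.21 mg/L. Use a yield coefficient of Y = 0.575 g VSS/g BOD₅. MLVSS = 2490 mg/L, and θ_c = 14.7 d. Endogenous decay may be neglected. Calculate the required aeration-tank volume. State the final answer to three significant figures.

Biomass mass balance (decay neglected): V·X = Y·Q·(S₀ − S)·θ_c, so V = 0.575 × 2160 × (258 − 5.21) × 14.7 / 2490 = 1854 m³.

V ≈ 1850 m³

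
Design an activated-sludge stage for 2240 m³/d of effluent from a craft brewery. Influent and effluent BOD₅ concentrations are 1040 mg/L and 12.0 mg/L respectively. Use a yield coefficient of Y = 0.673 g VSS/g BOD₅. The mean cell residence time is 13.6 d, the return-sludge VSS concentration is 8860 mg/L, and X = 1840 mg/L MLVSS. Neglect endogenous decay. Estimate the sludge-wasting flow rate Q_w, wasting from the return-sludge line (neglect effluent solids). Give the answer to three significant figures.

Biomass mass balance (decay neglected): V·X = Y·Q·(S₀ − S)·θ_c, so V = 0.673 × 2240 × (1040 − 12.0) × 13.6 / 1840 = 11455 m³.
θ_c = V·X/(Q_w·X_r) when wasting from the recycle, so Q_w = V·X/(θ_c·X_r) = 11455 × 1840 / (13.6 × 8860) = 174.9 m³/d.

Q_w ≈ 175 m³/d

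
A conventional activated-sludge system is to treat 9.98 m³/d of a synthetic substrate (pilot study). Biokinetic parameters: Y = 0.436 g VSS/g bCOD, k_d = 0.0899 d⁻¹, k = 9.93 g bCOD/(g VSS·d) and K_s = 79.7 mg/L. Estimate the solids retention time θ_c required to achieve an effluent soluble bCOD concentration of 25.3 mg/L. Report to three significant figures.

θ_c ≈ 1.05 d

Specific growth rate at S = 25.3 mg/L: μ = YkS/(K_s+S) = 0.436·9.93·25.3/(79.7+25.3) = 1.043 d⁻¹.
Then 1/θ_c = μ − k_d = 1.043 − 0.0899 = 0.9533 d⁻¹, giving θ_c = 1.049 d.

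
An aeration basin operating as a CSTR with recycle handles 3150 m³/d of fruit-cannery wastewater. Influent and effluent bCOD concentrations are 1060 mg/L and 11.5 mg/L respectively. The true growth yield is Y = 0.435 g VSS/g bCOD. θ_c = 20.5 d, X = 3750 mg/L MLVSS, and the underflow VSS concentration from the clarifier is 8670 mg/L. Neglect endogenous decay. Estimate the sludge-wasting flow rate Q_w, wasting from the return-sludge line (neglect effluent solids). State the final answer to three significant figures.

V·X = Y·Q·ΔS·θ_c gives V = 0.435 × 3150 × (1060 − 11.5) × 20.5 / 3750 = 7854 m³.
Q_w = (V·X)/(θ_c X_r) = 7854 × 3750 / (20.5 × 8670) = 165.7 m³/d.

Q_w ≈ 166 m³/d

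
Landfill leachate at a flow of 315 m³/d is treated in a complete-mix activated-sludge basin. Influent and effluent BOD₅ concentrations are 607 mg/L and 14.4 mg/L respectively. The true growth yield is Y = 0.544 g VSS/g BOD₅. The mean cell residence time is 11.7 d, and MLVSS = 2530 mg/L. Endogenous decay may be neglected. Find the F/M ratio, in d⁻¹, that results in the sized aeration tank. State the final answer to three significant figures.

Biomass mass balance (decay neglected): V·X = Y·Q·(S₀ − S)·θ_c, so V = 0.544 × 315 × (607 − 14.4) × 11.7 / 2530 = 469.6 m³.
Food-to-microorganism ratio F/M = Q S₀ / (V X) = 315 × 607 / (469.6 × 2530) = 0.1609 d⁻¹.

F/M ≈ 0.161 d⁻¹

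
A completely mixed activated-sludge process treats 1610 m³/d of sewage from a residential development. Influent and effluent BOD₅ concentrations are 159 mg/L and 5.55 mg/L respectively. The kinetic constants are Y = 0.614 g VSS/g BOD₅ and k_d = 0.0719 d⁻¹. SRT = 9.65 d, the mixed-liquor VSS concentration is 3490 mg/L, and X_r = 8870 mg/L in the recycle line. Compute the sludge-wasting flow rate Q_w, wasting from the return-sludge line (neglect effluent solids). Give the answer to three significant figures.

Rearranging the biomass balance for a CMAS with decay, V = Y·Q·ΔS·θ_c / [X·(1+k_d θ_c)] = 0.614 × 1610 × (159 − 5.55) × 9.65 / [3490 × (1 + 0.0719 × 9.65)] = 1.46×10^6 / 5911 = 247.6 m³.
θ_c = V·X/(Q_w·X_r) when wasting from the recycle, so Q_w = V·X/(θ_c·X_r) = 247.6 × 3490 / (9.65 × 8870) = 10.10 m³/d.

Q_w ≈ 10.1 m³/d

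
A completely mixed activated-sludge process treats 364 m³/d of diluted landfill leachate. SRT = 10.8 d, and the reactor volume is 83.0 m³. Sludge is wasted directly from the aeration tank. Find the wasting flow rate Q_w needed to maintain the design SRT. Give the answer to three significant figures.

Wasting from the aeration tank: Q_w = V / θ_c = 83.00 / 10.8 = 7.685 m³/d.

Q_w ≈ 7.69 m³/d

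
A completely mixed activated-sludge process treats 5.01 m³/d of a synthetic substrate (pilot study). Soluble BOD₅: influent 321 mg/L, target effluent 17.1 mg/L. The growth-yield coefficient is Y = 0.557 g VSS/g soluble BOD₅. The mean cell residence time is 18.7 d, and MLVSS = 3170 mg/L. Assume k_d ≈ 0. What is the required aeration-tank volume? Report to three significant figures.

With k_d = 0 the design equation reduces to V = Y Q (S₀−S) θ_c / X = 0.557 × 5.01 × (321 − 17.1) × 18.7 / 3170 = 5.003 m³.

V ≈ 5.00 m³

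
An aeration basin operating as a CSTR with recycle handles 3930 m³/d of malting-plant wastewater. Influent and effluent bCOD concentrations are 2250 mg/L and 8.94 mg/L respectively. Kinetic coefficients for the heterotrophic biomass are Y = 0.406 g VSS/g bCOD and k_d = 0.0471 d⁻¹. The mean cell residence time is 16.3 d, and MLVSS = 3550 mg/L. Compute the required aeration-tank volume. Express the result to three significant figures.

Steady-state biomass mass balance: V·X·(1 + k_d·θ_c) = Y·Q·(S₀ − S)·θ_c, so V = 0.406 × 3930 × (2250 − 8.94) × 16.3 / [3550 × (1 + 0.0471 × 16.3)] = 5.83×10^7 / 6275 = 9288 m³.

V ≈ 9290 m³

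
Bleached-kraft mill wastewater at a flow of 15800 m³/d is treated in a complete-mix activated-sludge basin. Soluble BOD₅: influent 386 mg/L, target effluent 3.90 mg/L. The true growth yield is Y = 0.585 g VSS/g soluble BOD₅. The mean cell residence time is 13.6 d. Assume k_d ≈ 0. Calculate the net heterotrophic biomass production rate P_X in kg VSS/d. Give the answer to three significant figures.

Since k_d ≈ 0, Y_obs = Y = 0.585 g VSS/g soluble BOD₅.
Substrate removed = Q·(S₀ − S) = 15800 m³/d × (386 − 3.90) g/m³ = 6.04×10^6 g/d = 6037 kg/d.
So the net sludge growth is P_X = 0.5850 × 6037 = 3532 kg VSS/d.

P_X ≈ 3530 kg VSS/d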